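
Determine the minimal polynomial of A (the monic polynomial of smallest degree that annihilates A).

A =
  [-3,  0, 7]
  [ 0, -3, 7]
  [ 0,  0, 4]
x^2 - x - 12

The characteristic polynomial is χ_A(x) = (x - 4)*(x + 3)^2, so the eigenvalues are known. The minimal polynomial is
  m_A(x) = Π_λ (x − λ)^{k_λ}
where k_λ is the size of the *largest* Jordan block for λ (equivalently, the smallest k with (A − λI)^k v = 0 for every generalised eigenvector v of λ).

  λ = -3: largest Jordan block has size 1, contributing (x + 3)
  λ = 4: largest Jordan block has size 1, contributing (x − 4)

So m_A(x) = (x - 4)*(x + 3) = x^2 - x - 12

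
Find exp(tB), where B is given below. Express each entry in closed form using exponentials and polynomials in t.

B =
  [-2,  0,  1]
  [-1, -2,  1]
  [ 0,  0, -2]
e^{tB} =
  [exp(-2*t), 0, t*exp(-2*t)]
  [-t*exp(-2*t), exp(-2*t), -t^2*exp(-2*t)/2 + t*exp(-2*t)]
  [0, 0, exp(-2*t)]

Strategy: write B = P · J · P⁻¹ where J is a Jordan canonical form, so e^{tB} = P · e^{tJ} · P⁻¹, and e^{tJ} can be computed block-by-block.

B has Jordan form
J =
  [-2,  1,  0]
  [ 0, -2,  1]
  [ 0,  0, -2]
(up to reordering of blocks).

Per-block formulas:
  For a 3×3 Jordan block J_3(-2): exp(t · J_3(-2)) = e^(-2t)·(I + t·N + (t^2/2)·N^2), where N is the 3×3 nilpotent shift.

After assembling e^{tJ} and conjugating by P, we get:

e^{tB} =
  [exp(-2*t), 0, t*exp(-2*t)]
  [-t*exp(-2*t), exp(-2*t), -t^2*exp(-2*t)/2 + t*exp(-2*t)]
  [0, 0, exp(-2*t)]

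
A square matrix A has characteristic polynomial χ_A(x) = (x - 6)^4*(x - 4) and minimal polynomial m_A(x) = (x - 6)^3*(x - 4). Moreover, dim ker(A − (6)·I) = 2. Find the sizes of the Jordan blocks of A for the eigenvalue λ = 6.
Block sizes for λ = 6: [3, 1]

Step 1 — from the characteristic polynomial, algebraic multiplicity of λ = 6 is 4. From dim ker(A − (6)·I) = 2, there are exactly 2 Jordan blocks for λ = 6.
Step 2 — from the minimal polynomial, the factor (x − 6)^3 tells us the largest block for λ = 6 has size 3.
Step 3 — with total size 4, 2 blocks, and largest block 3, the block sizes (in nonincreasing order) are [3, 1].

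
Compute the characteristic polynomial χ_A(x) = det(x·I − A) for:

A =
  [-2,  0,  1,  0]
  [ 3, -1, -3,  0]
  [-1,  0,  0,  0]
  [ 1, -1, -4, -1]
x^4 + 4*x^3 + 6*x^2 + 4*x + 1

Expanding det(x·I − A) (e.g. by cofactor expansion or by noting that A is similar to its Jordan form J, which has the same characteristic polynomial as A) gives
  χ_A(x) = x^4 + 4*x^3 + 6*x^2 + 4*x + 1
which factors as (x + 1)^4. The eigenvalues (with algebraic multiplicities) are λ = -1 with multiplicity 4.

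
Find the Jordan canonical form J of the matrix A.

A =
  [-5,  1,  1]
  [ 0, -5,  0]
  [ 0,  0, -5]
J_2(-5) ⊕ J_1(-5)

The characteristic polynomial is
  det(x·I − A) = x^3 + 15*x^2 + 75*x + 125 = (x + 5)^3

Eigenvalues and multiplicities (the geometric multiplicity of λ is n − rank(A − λI), which equals the number of Jordan blocks for λ):
  λ = -5: algebraic multiplicity = 3, geometric multiplicity = 2

Determining the block sizes for each eigenvalue:
  λ = -5: 2 blocks summing to 3 forces exactly one block of size 2 and the rest size 1 → block sizes [2, 1]

Assembling the blocks gives a Jordan form
J =
  [-5,  1,  0]
  [ 0, -5,  0]
  [ 0,  0, -5]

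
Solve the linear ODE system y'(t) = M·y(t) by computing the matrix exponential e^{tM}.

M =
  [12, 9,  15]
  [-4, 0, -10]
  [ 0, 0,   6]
e^{tM} =
  [6*t*exp(6*t) + exp(6*t), 9*t*exp(6*t), 15*t*exp(6*t)]
  [-4*t*exp(6*t), -6*t*exp(6*t) + exp(6*t), -10*t*exp(6*t)]
  [0, 0, exp(6*t)]

Strategy: write M = P · J · P⁻¹ where J is a Jordan canonical form, so e^{tM} = P · e^{tJ} · P⁻¹, and e^{tJ} can be computed block-by-block.

M has Jordan form
J =
  [6, 1, 0]
  [0, 6, 0]
  [0, 0, 6]
(up to reordering of blocks).

Per-block formulas:
  For a 1×1 block at λ = 6: exp(t · [6]) = [e^(6t)].
  For a 2×2 Jordan block J_2(6): exp(t · J_2(6)) = e^(6t)·(I + t·N), where N is the 2×2 nilpotent shift.

After assembling e^{tJ} and conjugating by P, we get:

e^{tM} =
  [6*t*exp(6*t) + exp(6*t), 9*t*exp(6*t), 15*t*exp(6*t)]
  [-4*t*exp(6*t), -6*t*exp(6*t) + exp(6*t), -10*t*exp(6*t)]
  [0, 0, exp(6*t)]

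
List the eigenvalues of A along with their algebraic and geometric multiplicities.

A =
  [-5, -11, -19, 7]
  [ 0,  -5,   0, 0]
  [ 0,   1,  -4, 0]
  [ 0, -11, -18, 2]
λ = -5: alg = 2, geom = 1; λ = -4: alg = 1, geom = 1; λ = 2: alg = 1, geom = 1

Step 1 — factor the characteristic polynomial to read off the algebraic multiplicities:
  χ_A(x) = (x - 2)*(x + 4)*(x + 5)^2

Step 2 — compute geometric multiplicities via the rank-nullity identity g(λ) = n − rank(A − λI):
  rank(A − (-5)·I) = 3, so dim ker(A − (-5)·I) = n − 3 = 1
  rank(A − (-4)·I) = 3, so dim ker(A − (-4)·I) = n − 3 = 1
  rank(A − (2)·I) = 3, so dim ker(A − (2)·I) = n − 3 = 1

Summary:
  λ = -5: algebraic multiplicity = 2, geometric multiplicity = 1
  λ = -4: algebraic multiplicity = 1, geometric multiplicity = 1
  λ = 2: algebraic multiplicity = 1, geometric multiplicity = 1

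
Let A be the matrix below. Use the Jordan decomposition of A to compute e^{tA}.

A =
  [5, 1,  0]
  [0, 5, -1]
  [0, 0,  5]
e^{tA} =
  [exp(5*t), t*exp(5*t), -t^2*exp(5*t)/2]
  [0, exp(5*t), -t*exp(5*t)]
  [0, 0, exp(5*t)]

Strategy: write A = P · J · P⁻¹ where J is a Jordan canonical form, so e^{tA} = P · e^{tJ} · P⁻¹, and e^{tJ} can be computed block-by-block.

A has Jordan form
J =
  [5, 1, 0]
  [0, 5, 1]
  [0, 0, 5]
(up to reordering of blocks).

Per-block formulas:
  For a 3×3 Jordan block J_3(5): exp(t · J_3(5)) = e^(5t)·(I + t·N + (t^2/2)·N^2), where N is the 3×3 nilpotent shift.

After assembling e^{tJ} and conjugating by P, we get:

e^{tA} =
  [exp(5*t), t*exp(5*t), -t^2*exp(5*t)/2]
  [0, exp(5*t), -t*exp(5*t)]
  [0, 0, exp(5*t)]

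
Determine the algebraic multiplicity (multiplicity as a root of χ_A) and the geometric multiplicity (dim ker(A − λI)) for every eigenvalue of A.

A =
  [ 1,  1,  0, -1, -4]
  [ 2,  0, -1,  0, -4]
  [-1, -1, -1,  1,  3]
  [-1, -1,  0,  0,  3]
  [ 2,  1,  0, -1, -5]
λ = -1: alg = 5, geom = 2

Step 1 — factor the characteristic polynomial to read off the algebraic multiplicities:
  χ_A(x) = (x + 1)^5

Step 2 — compute geometric multiplicities via the rank-nullity identity g(λ) = n − rank(A − λI):
  rank(A − (-1)·I) = 3, so dim ker(A − (-1)·I) = n − 3 = 2

Summary:
  λ = -1: algebraic multiplicity = 5, geometric multiplicity = 2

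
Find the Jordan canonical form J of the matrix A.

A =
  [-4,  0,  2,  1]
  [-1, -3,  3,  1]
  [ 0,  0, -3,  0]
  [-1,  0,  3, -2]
J_3(-3) ⊕ J_1(-3)

The characteristic polynomial is
  det(x·I − A) = x^4 + 12*x^3 + 54*x^2 + 108*x + 81 = (x + 3)^4

Eigenvalues and multiplicities (the geometric multiplicity of λ is n − rank(A − λI), which equals the number of Jordan blocks for λ):
  λ = -3: algebraic multiplicity = 4, geometric multiplicity = 2

Determining the block sizes for each eigenvalue:
  λ = -3: with am = 4 and gm = 2, the partition is not yet determined (e.g. several partitions of 4 into 2 parts exist). Let N = A − (-3)·I. Computing rank(N^1) = 2, rank(N^2) = 1, rank(N^3) = 0; the number of blocks of size ≥ j is rank(N^{j−1}) − rank(N^j), giving [2, 1, 1]. So we have 1 block(s) of size 3, 1 block(s) of size 1 → block sizes [3, 1]

Assembling the blocks gives a Jordan form
J =
  [-3,  1,  0,  0]
  [ 0, -3,  1,  0]
  [ 0,  0, -3,  0]
  [ 0,  0,  0, -3]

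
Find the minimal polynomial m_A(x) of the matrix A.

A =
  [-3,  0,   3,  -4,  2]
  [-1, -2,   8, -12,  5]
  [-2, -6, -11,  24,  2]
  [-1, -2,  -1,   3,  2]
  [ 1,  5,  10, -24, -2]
x^3 + 9*x^2 + 27*x + 27

The characteristic polynomial is χ_A(x) = (x + 3)^5, so the eigenvalues are known. The minimal polynomial is
  m_A(x) = Π_λ (x − λ)^{k_λ}
where k_λ is the size of the *largest* Jordan block for λ (equivalently, the smallest k with (A − λI)^k v = 0 for every generalised eigenvector v of λ).

  λ = -3: largest Jordan block has size 3, contributing (x + 3)^3

So m_A(x) = (x + 3)^3 = x^3 + 9*x^2 + 27*x + 27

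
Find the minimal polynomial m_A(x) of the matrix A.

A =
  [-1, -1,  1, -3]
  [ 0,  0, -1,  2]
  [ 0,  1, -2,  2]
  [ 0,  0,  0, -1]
x^2 + 2*x + 1

The characteristic polynomial is χ_A(x) = (x + 1)^4, so the eigenvalues are known. The minimal polynomial is
  m_A(x) = Π_λ (x − λ)^{k_λ}
where k_λ is the size of the *largest* Jordan block for λ (equivalently, the smallest k with (A − λI)^k v = 0 for every generalised eigenvector v of λ).

  λ = -1: largest Jordan block has size 2, contributing (x + 1)^2

So m_A(x) = (x + 1)^2 = x^2 + 2*x + 1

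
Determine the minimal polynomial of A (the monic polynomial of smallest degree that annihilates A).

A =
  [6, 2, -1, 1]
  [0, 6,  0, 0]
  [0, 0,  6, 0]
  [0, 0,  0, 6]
x^2 - 12*x + 36

The characteristic polynomial is χ_A(x) = (x - 6)^4, so the eigenvalues are known. The minimal polynomial is
  m_A(x) = Π_λ (x − λ)^{k_λ}
where k_λ is the size of the *largest* Jordan block for λ (equivalently, the smallest k with (A − λI)^k v = 0 for every generalised eigenvector v of λ).

  λ = 6: largest Jordan block has size 2, contributing (x − 6)^2

So m_A(x) = (x - 6)^2 = x^2 - 12*x + 36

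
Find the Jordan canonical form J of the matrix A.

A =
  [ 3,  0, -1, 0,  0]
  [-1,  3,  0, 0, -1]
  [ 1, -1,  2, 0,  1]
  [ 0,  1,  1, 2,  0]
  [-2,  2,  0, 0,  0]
J_3(2) ⊕ J_2(2)

The characteristic polynomial is
  det(x·I − A) = x^5 - 10*x^4 + 40*x^3 - 80*x^2 + 80*x - 32 = (x - 2)^5

Eigenvalues and multiplicities (the geometric multiplicity of λ is n − rank(A − λI), which equals the number of Jordan blocks for λ):
  λ = 2: algebraic multiplicity = 5, geometric multiplicity = 2

Determining the block sizes for each eigenvalue:
  λ = 2: with am = 5 and gm = 2, the partition is not yet determined (e.g. several partitions of 5 into 2 parts exist). Let N = A − (2)·I. Computing rank(N^1) = 3, rank(N^2) = 1, rank(N^3) = 0; the number of blocks of size ≥ j is rank(N^{j−1}) − rank(N^j), giving [2, 2, 1]. So we have 1 block(s) of size 3, 1 block(s) of size 2 → block sizes [3, 2]

Assembling the blocks gives a Jordan form
J =
  [2, 1, 0, 0, 0]
  [0, 2, 1, 0, 0]
  [0, 0, 2, 0, 0]
  [0, 0, 0, 2, 1]
  [0, 0, 0, 0, 2]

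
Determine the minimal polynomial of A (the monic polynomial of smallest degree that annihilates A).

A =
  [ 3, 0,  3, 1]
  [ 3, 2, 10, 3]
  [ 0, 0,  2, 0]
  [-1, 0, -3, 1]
x^2 - 4*x + 4

The characteristic polynomial is χ_A(x) = (x - 2)^4, so the eigenvalues are known. The minimal polynomial is
  m_A(x) = Π_λ (x − λ)^{k_λ}
where k_λ is the size of the *largest* Jordan block for λ (equivalently, the smallest k with (A − λI)^k v = 0 for every generalised eigenvector v of λ).

  λ = 2: largest Jordan block has size 2, contributing (x − 2)^2

So m_A(x) = (x - 2)^2 = x^2 - 4*x + 4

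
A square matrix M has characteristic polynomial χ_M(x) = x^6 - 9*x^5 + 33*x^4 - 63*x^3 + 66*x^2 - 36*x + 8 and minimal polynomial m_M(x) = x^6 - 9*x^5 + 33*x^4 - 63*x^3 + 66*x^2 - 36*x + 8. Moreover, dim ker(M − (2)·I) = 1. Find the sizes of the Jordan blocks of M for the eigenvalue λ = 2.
Block sizes for λ = 2: [3]

Step 1 — from the characteristic polynomial, algebraic multiplicity of λ = 2 is 3. From dim ker(M − (2)·I) = 1, there are exactly 1 Jordan blocks for λ = 2.
Step 2 — from the minimal polynomial, the factor (x − 2)^3 tells us the largest block for λ = 2 has size 3.
Step 3 — with total size 3, 1 blocks, and largest block 3, the block sizes (in nonincreasing order) are [3].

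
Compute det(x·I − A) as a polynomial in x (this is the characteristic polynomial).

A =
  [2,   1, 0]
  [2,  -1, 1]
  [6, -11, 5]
x^3 - 6*x^2 + 12*x - 8

Expanding det(x·I − A) (e.g. by cofactor expansion or by noting that A is similar to its Jordan form J, which has the same characteristic polynomial as A) gives
  χ_A(x) = x^3 - 6*x^2 + 12*x - 8
which factors as (x - 2)^3. The eigenvalues (with algebraic multiplicities) are λ = 2 with multiplicity 3.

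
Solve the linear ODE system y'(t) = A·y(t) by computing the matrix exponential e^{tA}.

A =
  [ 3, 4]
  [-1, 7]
e^{tA} =
  [-2*t*exp(5*t) + exp(5*t), 4*t*exp(5*t)]
  [-t*exp(5*t), 2*t*exp(5*t) + exp(5*t)]

Strategy: write A = P · J · P⁻¹ where J is a Jordan canonical form, so e^{tA} = P · e^{tJ} · P⁻¹, and e^{tJ} can be computed block-by-block.

A has Jordan form
J =
  [5, 1]
  [0, 5]
(up to reordering of blocks).

Per-block formulas:
  For a 2×2 Jordan block J_2(5): exp(t · J_2(5)) = e^(5t)·(I + t·N), where N is the 2×2 nilpotent shift.

After assembling e^{tJ} and conjugating by P, we get:

e^{tA} =
  [-2*t*exp(5*t) + exp(5*t), 4*t*exp(5*t)]
  [-t*exp(5*t), 2*t*exp(5*t) + exp(5*t)]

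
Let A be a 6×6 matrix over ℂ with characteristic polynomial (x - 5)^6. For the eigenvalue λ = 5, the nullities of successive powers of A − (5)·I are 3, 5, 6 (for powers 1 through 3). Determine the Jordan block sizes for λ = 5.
Block sizes for λ = 5: [3, 2, 1]

From the dimensions of kernels of powers, the number of Jordan blocks of size at least j is d_j − d_{j−1} where d_j = dim ker(N^j) (with d_0 = 0). Computing the differences gives [3, 2, 1].
The number of blocks of size exactly k is (#blocks of size ≥ k) − (#blocks of size ≥ k + 1), so the partition is: 1 block(s) of size 1, 1 block(s) of size 2, 1 block(s) of size 3.
In nonincreasing order the block sizes are [3, 2, 1].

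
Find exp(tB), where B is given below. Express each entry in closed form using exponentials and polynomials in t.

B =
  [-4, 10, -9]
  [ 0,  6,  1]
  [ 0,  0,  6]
e^{tB} =
  [exp(-4*t), exp(6*t) - exp(-4*t), t*exp(6*t) - exp(6*t) + exp(-4*t)]
  [0, exp(6*t), t*exp(6*t)]
  [0, 0, exp(6*t)]

Strategy: write B = P · J · P⁻¹ where J is a Jordan canonical form, so e^{tB} = P · e^{tJ} · P⁻¹, and e^{tJ} can be computed block-by-block.

B has Jordan form
J =
  [-4, 0, 0]
  [ 0, 6, 1]
  [ 0, 0, 6]
(up to reordering of blocks).

Per-block formulas:
  For a 2×2 Jordan block J_2(6): exp(t · J_2(6)) = e^(6t)·(I + t·N), where N is the 2×2 nilpotent shift.
  For a 1×1 block at λ = -4: exp(t · [-4]) = [e^(-4t)].

After assembling e^{tJ} and conjugating by P, we get:

e^{tB} =
  [exp(-4*t), exp(6*t) - exp(-4*t), t*exp(6*t) - exp(6*t) + exp(-4*t)]
  [0, exp(6*t), t*exp(6*t)]
  [0, 0, exp(6*t)]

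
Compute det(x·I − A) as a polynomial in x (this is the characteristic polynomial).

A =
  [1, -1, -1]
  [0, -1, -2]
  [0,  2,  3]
x^3 - 3*x^2 + 3*x - 1

Expanding det(x·I − A) (e.g. by cofactor expansion or by noting that A is similar to its Jordan form J, which has the same characteristic polynomial as A) gives
  χ_A(x) = x^3 - 3*x^2 + 3*x - 1
which factors as (x - 1)^3. The eigenvalues (with algebraic multiplicities) are λ = 1 with multiplicity 3.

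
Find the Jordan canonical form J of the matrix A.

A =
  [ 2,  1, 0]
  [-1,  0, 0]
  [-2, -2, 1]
J_2(1) ⊕ J_1(1)

The characteristic polynomial is
  det(x·I − A) = x^3 - 3*x^2 + 3*x - 1 = (x - 1)^3

Eigenvalues and multiplicities (the geometric multiplicity of λ is n − rank(A − λI), which equals the number of Jordan blocks for λ):
  λ = 1: algebraic multiplicity = 3, geometric multiplicity = 2

Determining the block sizes for each eigenvalue:
  λ = 1: 2 blocks summing to 3 forces exactly one block of size 2 and the rest size 1 → block sizes [2, 1]

Assembling the blocks gives a Jordan form
J =
  [1, 1, 0]
  [0, 1, 0]
  [0, 0, 1]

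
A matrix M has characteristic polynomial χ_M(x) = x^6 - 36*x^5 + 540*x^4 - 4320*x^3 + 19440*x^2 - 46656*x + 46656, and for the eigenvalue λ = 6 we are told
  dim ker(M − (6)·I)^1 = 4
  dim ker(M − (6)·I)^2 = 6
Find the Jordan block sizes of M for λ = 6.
Block sizes for λ = 6: [2, 2, 1, 1]

From the dimensions of kernels of powers, the number of Jordan blocks of size at least j is d_j − d_{j−1} where d_j = dim ker(N^j) (with d_0 = 0). Computing the differences gives [4, 2].
The number of blocks of size exactly k is (#blocks of size ≥ k) − (#blocks of size ≥ k + 1), so the partition is: 2 block(s) of size 1, 2 block(s) of size 2.
In nonincreasing order the block sizes are [2, 2, 1, 1].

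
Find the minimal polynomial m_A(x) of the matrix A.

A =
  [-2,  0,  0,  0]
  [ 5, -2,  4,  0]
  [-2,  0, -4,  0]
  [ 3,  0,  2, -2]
x^3 + 8*x^2 + 20*x + 16

The characteristic polynomial is χ_A(x) = (x + 2)^3*(x + 4), so the eigenvalues are known. The minimal polynomial is
  m_A(x) = Π_λ (x − λ)^{k_λ}
where k_λ is the size of the *largest* Jordan block for λ (equivalently, the smallest k with (A − λI)^k v = 0 for every generalised eigenvector v of λ).

  λ = -4: largest Jordan block has size 1, contributing (x + 4)
  λ = -2: largest Jordan block has size 2, contributing (x + 2)^2

So m_A(x) = (x + 2)^2*(x + 4) = x^3 + 8*x^2 + 20*x + 16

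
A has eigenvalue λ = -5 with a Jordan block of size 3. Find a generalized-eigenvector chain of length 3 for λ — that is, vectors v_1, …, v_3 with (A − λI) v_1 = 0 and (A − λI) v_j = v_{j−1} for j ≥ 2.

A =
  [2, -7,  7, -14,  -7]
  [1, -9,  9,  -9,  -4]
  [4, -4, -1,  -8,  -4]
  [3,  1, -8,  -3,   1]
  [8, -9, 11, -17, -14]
A Jordan chain for λ = -5 of length 3:
v_1 = (-28, -20, -16, 4, -32)ᵀ
v_2 = (7, 1, 4, 3, 8)ᵀ
v_3 = (1, 0, 0, 0, 0)ᵀ

Let N = A − (-5)·I. We want v_3 with N^3 v_3 = 0 but N^2 v_3 ≠ 0; then v_{j-1} := N · v_j for j = 3, …, 2.

Pick v_3 = (1, 0, 0, 0, 0)ᵀ.
Then v_2 = N · v_3 = (7, 1, 4, 3, 8)ᵀ.
Then v_1 = N · v_2 = (-28, -20, -16, 4, -32)ᵀ.

Sanity check: (A − (-5)·I) v_1 = (0, 0, 0, 0, 0)ᵀ = 0. ✓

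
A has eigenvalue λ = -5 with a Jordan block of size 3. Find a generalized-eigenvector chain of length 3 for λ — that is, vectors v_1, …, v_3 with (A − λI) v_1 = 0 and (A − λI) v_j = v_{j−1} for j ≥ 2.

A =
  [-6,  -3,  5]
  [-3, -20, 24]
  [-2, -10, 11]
A Jordan chain for λ = -5 of length 3:
v_1 = (-2, -6, -4)ᵀ
v_2 = (-3, -15, -10)ᵀ
v_3 = (0, 1, 0)ᵀ

Let N = A − (-5)·I. We want v_3 with N^3 v_3 = 0 but N^2 v_3 ≠ 0; then v_{j-1} := N · v_j for j = 3, …, 2.

Pick v_3 = (0, 1, 0)ᵀ.
Then v_2 = N · v_3 = (-3, -15, -10)ᵀ.
Then v_1 = N · v_2 = (-2, -6, -4)ᵀ.

Sanity check: (A − (-5)·I) v_1 = (0, 0, 0)ᵀ = 0. ✓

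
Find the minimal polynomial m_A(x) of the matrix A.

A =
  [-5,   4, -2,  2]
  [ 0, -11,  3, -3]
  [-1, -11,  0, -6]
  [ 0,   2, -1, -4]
x^3 + 15*x^2 + 75*x + 125

The characteristic polynomial is χ_A(x) = (x + 5)^4, so the eigenvalues are known. The minimal polynomial is
  m_A(x) = Π_λ (x − λ)^{k_λ}
where k_λ is the size of the *largest* Jordan block for λ (equivalently, the smallest k with (A − λI)^k v = 0 for every generalised eigenvector v of λ).

  λ = -5: largest Jordan block has size 3, contributing (x + 5)^3

So m_A(x) = (x + 5)^3 = x^3 + 15*x^2 + 75*x + 125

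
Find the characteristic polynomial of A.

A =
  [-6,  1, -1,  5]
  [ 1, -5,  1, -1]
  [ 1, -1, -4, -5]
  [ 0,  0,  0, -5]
x^4 + 20*x^3 + 150*x^2 + 500*x + 625

Expanding det(x·I − A) (e.g. by cofactor expansion or by noting that A is similar to its Jordan form J, which has the same characteristic polynomial as A) gives
  χ_A(x) = x^4 + 20*x^3 + 150*x^2 + 500*x + 625
which factors as (x + 5)^4. The eigenvalues (with algebraic multiplicities) are λ = -5 with multiplicity 4.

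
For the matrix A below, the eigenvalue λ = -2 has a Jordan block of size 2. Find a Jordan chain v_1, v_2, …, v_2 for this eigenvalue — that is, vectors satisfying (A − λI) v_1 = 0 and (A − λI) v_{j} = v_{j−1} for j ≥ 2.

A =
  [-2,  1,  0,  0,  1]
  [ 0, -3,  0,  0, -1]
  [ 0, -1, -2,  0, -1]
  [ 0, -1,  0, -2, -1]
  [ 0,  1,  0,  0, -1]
A Jordan chain for λ = -2 of length 2:
v_1 = (1, -1, -1, -1, 1)ᵀ
v_2 = (0, 1, 0, 0, 0)ᵀ

Let N = A − (-2)·I. We want v_2 with N^2 v_2 = 0 but N^1 v_2 ≠ 0; then v_{j-1} := N · v_j for j = 2, …, 2.

Pick v_2 = (0, 1, 0, 0, 0)ᵀ.
Then v_1 = N · v_2 = (1, -1, -1, -1, 1)ᵀ.

Sanity check: (A − (-2)·I) v_1 = (0, 0, 0, 0, 0)ᵀ = 0. ✓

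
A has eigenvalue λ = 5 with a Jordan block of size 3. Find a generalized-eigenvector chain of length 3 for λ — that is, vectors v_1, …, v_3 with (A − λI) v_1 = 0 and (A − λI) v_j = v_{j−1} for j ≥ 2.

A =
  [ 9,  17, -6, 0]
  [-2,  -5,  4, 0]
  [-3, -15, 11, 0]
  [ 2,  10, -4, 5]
A Jordan chain for λ = 5 of length 3:
v_1 = (-12, 6, 9, -6)ᵀ
v_2 = (17, -10, -15, 10)ᵀ
v_3 = (0, 1, 0, 0)ᵀ

Let N = A − (5)·I. We want v_3 with N^3 v_3 = 0 but N^2 v_3 ≠ 0; then v_{j-1} := N · v_j for j = 3, …, 2.

Pick v_3 = (0, 1, 0, 0)ᵀ.
Then v_2 = N · v_3 = (17, -10, -15, 10)ᵀ.
Then v_1 = N · v_2 = (-12, 6, 9, -6)ᵀ.

Sanity check: (A − (5)·I) v_1 = (0, 0, 0, 0)ᵀ = 0. ✓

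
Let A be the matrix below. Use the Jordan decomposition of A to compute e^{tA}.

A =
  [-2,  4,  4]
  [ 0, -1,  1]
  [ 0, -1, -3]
e^{tA} =
  [exp(-2*t), 4*t*exp(-2*t), 4*t*exp(-2*t)]
  [0, t*exp(-2*t) + exp(-2*t), t*exp(-2*t)]
  [0, -t*exp(-2*t), -t*exp(-2*t) + exp(-2*t)]

Strategy: write A = P · J · P⁻¹ where J is a Jordan canonical form, so e^{tA} = P · e^{tJ} · P⁻¹, and e^{tJ} can be computed block-by-block.

A has Jordan form
J =
  [-2,  1,  0]
  [ 0, -2,  0]
  [ 0,  0, -2]
(up to reordering of blocks).

Per-block formulas:
  For a 1×1 block at λ = -2: exp(t · [-2]) = [e^(-2t)].
  For a 2×2 Jordan block J_2(-2): exp(t · J_2(-2)) = e^(-2t)·(I + t·N), where N is the 2×2 nilpotent shift.

After assembling e^{tJ} and conjugating by P, we get:

e^{tA} =
  [exp(-2*t), 4*t*exp(-2*t), 4*t*exp(-2*t)]
  [0, t*exp(-2*t) + exp(-2*t), t*exp(-2*t)]
  [0, -t*exp(-2*t), -t*exp(-2*t) + exp(-2*t)]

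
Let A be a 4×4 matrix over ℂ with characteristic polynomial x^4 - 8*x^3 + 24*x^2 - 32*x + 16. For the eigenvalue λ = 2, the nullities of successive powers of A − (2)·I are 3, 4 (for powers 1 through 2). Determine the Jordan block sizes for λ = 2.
Block sizes for λ = 2: [2, 1, 1]

From the dimensions of kernels of powers, the number of Jordan blocks of size at least j is d_j − d_{j−1} where d_j = dim ker(N^j) (with d_0 = 0). Computing the differences gives [3, 1].
The number of blocks of size exactly k is (#blocks of size ≥ k) − (#blocks of size ≥ k + 1), so the partition is: 2 block(s) of size 1, 1 block(s) of size 2.
In nonincreasing order the block sizes are [2, 1, 1].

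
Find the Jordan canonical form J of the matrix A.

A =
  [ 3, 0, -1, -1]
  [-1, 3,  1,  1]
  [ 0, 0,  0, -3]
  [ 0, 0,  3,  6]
J_3(3) ⊕ J_1(3)

The characteristic polynomial is
  det(x·I − A) = x^4 - 12*x^3 + 54*x^2 - 108*x + 81 = (x - 3)^4

Eigenvalues and multiplicities (the geometric multiplicity of λ is n − rank(A − λI), which equals the number of Jordan blocks for λ):
  λ = 3: algebraic multiplicity = 4, geometric multiplicity = 2

Determining the block sizes for each eigenvalue:
  λ = 3: with am = 4 and gm = 2, the partition is not yet determined (e.g. several partitions of 4 into 2 parts exist). Let N = A − (3)·I. Computing rank(N^1) = 2, rank(N^2) = 1, rank(N^3) = 0; the number of blocks of size ≥ j is rank(N^{j−1}) − rank(N^j), giving [2, 1, 1]. So we have 1 block(s) of size 3, 1 block(s) of size 1 → block sizes [3, 1]

Assembling the blocks gives a Jordan form
J =
  [3, 1, 0, 0]
  [0, 3, 1, 0]
  [0, 0, 3, 0]
  [0, 0, 0, 3]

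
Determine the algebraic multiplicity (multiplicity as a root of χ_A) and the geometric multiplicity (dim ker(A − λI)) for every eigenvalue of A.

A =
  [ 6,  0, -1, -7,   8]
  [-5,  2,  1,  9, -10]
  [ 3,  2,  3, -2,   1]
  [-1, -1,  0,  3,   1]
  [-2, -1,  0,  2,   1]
λ = 3: alg = 5, geom = 2

Step 1 — factor the characteristic polynomial to read off the algebraic multiplicities:
  χ_A(x) = (x - 3)^5

Step 2 — compute geometric multiplicities via the rank-nullity identity g(λ) = n − rank(A − λI):
  rank(A − (3)·I) = 3, so dim ker(A − (3)·I) = n − 3 = 2

Summary:
  λ = 3: algebraic multiplicity = 5, geometric multiplicity = 2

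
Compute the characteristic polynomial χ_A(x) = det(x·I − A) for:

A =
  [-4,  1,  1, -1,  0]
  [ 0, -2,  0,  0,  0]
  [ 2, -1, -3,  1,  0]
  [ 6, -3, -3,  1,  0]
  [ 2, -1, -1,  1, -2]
x^5 + 10*x^4 + 40*x^3 + 80*x^2 + 80*x + 32

Expanding det(x·I − A) (e.g. by cofactor expansion or by noting that A is similar to its Jordan form J, which has the same characteristic polynomial as A) gives
  χ_A(x) = x^5 + 10*x^4 + 40*x^3 + 80*x^2 + 80*x + 32
which factors as (x + 2)^5. The eigenvalues (with algebraic multiplicities) are λ = -2 with multiplicity 5.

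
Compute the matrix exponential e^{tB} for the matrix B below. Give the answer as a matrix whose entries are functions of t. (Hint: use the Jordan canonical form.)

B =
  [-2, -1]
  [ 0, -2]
e^{tB} =
  [exp(-2*t), -t*exp(-2*t)]
  [0, exp(-2*t)]

Strategy: write B = P · J · P⁻¹ where J is a Jordan canonical form, so e^{tB} = P · e^{tJ} · P⁻¹, and e^{tJ} can be computed block-by-block.

B has Jordan form
J =
  [-2,  1]
  [ 0, -2]
(up to reordering of blocks).

Per-block formulas:
  For a 2×2 Jordan block J_2(-2): exp(t · J_2(-2)) = e^(-2t)·(I + t·N), where N is the 2×2 nilpotent shift.

After assembling e^{tJ} and conjugating by P, we get:

e^{tB} =
  [exp(-2*t), -t*exp(-2*t)]
  [0, exp(-2*t)]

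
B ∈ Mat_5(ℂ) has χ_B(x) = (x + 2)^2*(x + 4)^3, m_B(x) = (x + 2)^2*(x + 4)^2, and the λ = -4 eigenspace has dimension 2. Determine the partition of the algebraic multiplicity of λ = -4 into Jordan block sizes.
Block sizes for λ = -4: [2, 1]

Step 1 — from the characteristic polynomial, algebraic multiplicity of λ = -4 is 3. From dim ker(B − (-4)·I) = 2, there are exactly 2 Jordan blocks for λ = -4.
Step 2 — from the minimal polynomial, the factor (x + 4)^2 tells us the largest block for λ = -4 has size 2.
Step 3 — with total size 3, 2 blocks, and largest block 2, the block sizes (in nonincreasing order) are [2, 1].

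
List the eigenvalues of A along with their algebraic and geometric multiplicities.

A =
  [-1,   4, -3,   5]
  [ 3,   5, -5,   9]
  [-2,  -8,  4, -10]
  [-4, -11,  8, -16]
λ = -2: alg = 4, geom = 2

Step 1 — factor the characteristic polynomial to read off the algebraic multiplicities:
  χ_A(x) = (x + 2)^4

Step 2 — compute geometric multiplicities via the rank-nullity identity g(λ) = n − rank(A − λI):
  rank(A − (-2)·I) = 2, so dim ker(A − (-2)·I) = n − 2 = 2

Summary:
  λ = -2: algebraic multiplicity = 4, geometric multiplicity = 2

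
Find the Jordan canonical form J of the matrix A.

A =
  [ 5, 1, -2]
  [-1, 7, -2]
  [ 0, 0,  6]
J_2(6) ⊕ J_1(6)

The characteristic polynomial is
  det(x·I − A) = x^3 - 18*x^2 + 108*x - 216 = (x - 6)^3

Eigenvalues and multiplicities (the geometric multiplicity of λ is n − rank(A − λI), which equals the number of Jordan blocks for λ):
  λ = 6: algebraic multiplicity = 3, geometric multiplicity = 2

Determining the block sizes for each eigenvalue:
  λ = 6: 2 blocks summing to 3 forces exactly one block of size 2 and the rest size 1 → block sizes [2, 1]

Assembling the blocks gives a Jordan form
J =
  [6, 1, 0]
  [0, 6, 0]
  [0, 0, 6]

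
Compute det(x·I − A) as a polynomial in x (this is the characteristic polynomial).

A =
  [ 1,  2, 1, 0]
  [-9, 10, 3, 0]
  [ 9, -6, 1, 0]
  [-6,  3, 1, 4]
x^4 - 16*x^3 + 96*x^2 - 256*x + 256

Expanding det(x·I − A) (e.g. by cofactor expansion or by noting that A is similar to its Jordan form J, which has the same characteristic polynomial as A) gives
  χ_A(x) = x^4 - 16*x^3 + 96*x^2 - 256*x + 256
which factors as (x - 4)^4. The eigenvalues (with algebraic multiplicities) are λ = 4 with multiplicity 4.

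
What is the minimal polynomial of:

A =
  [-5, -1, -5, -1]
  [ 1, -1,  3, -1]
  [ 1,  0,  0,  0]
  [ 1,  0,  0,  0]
x^4 + 6*x^3 + 12*x^2 + 8*x

The characteristic polynomial is χ_A(x) = x*(x + 2)^3, so the eigenvalues are known. The minimal polynomial is
  m_A(x) = Π_λ (x − λ)^{k_λ}
where k_λ is the size of the *largest* Jordan block for λ (equivalently, the smallest k with (A − λI)^k v = 0 for every generalised eigenvector v of λ).

  λ = -2: largest Jordan block has size 3, contributing (x + 2)^3
  λ = 0: largest Jordan block has size 1, contributing (x − 0)

So m_A(x) = x*(x + 2)^3 = x^4 + 6*x^3 + 12*x^2 + 8*x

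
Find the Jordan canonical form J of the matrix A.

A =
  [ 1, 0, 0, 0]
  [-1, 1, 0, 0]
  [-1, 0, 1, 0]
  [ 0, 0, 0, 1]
J_2(1) ⊕ J_1(1) ⊕ J_1(1)

The characteristic polynomial is
  det(x·I − A) = x^4 - 4*x^3 + 6*x^2 - 4*x + 1 = (x - 1)^4

Eigenvalues and multiplicities (the geometric multiplicity of λ is n − rank(A − λI), which equals the number of Jordan blocks for λ):
  λ = 1: algebraic multiplicity = 4, geometric multiplicity = 3

Determining the block sizes for each eigenvalue:
  λ = 1: 3 blocks summing to 4 forces exactly one block of size 2 and the rest size 1 → block sizes [2, 1, 1]

Assembling the blocks gives a Jordan form
J =
  [1, 1, 0, 0]
  [0, 1, 0, 0]
  [0, 0, 1, 0]
  [0, 0, 0, 1]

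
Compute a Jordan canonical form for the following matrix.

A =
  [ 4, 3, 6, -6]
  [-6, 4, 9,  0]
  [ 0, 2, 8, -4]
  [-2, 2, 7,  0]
J_3(4) ⊕ J_1(4)

The characteristic polynomial is
  det(x·I − A) = x^4 - 16*x^3 + 96*x^2 - 256*x + 256 = (x - 4)^4

Eigenvalues and multiplicities (the geometric multiplicity of λ is n − rank(A − λI), which equals the number of Jordan blocks for λ):
  λ = 4: algebraic multiplicity = 4, geometric multiplicity = 2

Determining the block sizes for each eigenvalue:
  λ = 4: with am = 4 and gm = 2, the partition is not yet determined (e.g. several partitions of 4 into 2 parts exist). Let N = A − (4)·I. Computing rank(N^1) = 2, rank(N^2) = 1, rank(N^3) = 0; the number of blocks of size ≥ j is rank(N^{j−1}) − rank(N^j), giving [2, 1, 1]. So we have 1 block(s) of size 3, 1 block(s) of size 1 → block sizes [3, 1]

Assembling the blocks gives a Jordan form
J =
  [4, 1, 0, 0]
  [0, 4, 1, 0]
  [0, 0, 4, 0]
  [0, 0, 0, 4]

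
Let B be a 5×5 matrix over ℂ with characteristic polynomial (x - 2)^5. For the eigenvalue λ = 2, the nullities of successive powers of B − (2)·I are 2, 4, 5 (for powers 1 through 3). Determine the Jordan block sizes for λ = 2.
Block sizes for λ = 2: [3, 2]

From the dimensions of kernels of powers, the number of Jordan blocks of size at least j is d_j − d_{j−1} where d_j = dim ker(N^j) (with d_0 = 0). Computing the differences gives [2, 2, 1].
The number of blocks of size exactly k is (#blocks of size ≥ k) − (#blocks of size ≥ k + 1), so the partition is: 1 block(s) of size 2, 1 block(s) of size 3.
In nonincreasing order the block sizes are [3, 2].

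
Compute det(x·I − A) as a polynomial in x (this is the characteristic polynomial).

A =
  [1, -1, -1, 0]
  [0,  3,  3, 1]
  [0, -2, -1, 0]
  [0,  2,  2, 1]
x^4 - 4*x^3 + 6*x^2 - 4*x + 1

Expanding det(x·I − A) (e.g. by cofactor expansion or by noting that A is similar to its Jordan form J, which has the same characteristic polynomial as A) gives
  χ_A(x) = x^4 - 4*x^3 + 6*x^2 - 4*x + 1
which factors as (x - 1)^4. The eigenvalues (with algebraic multiplicities) are λ = 1 with multiplicity 4.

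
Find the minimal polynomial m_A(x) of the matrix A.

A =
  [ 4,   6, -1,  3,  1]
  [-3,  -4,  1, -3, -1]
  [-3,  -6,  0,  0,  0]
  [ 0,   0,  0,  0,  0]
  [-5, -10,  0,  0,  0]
x^3

The characteristic polynomial is χ_A(x) = x^5, so the eigenvalues are known. The minimal polynomial is
  m_A(x) = Π_λ (x − λ)^{k_λ}
where k_λ is the size of the *largest* Jordan block for λ (equivalently, the smallest k with (A − λI)^k v = 0 for every generalised eigenvector v of λ).

  λ = 0: largest Jordan block has size 3, contributing (x − 0)^3

So m_A(x) = x^3 = x^3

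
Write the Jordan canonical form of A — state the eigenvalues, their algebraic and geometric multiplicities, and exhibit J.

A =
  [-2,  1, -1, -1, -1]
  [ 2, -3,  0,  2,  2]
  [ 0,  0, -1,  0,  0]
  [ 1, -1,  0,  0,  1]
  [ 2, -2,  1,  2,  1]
J_2(-1) ⊕ J_2(-1) ⊕ J_1(-1)

The characteristic polynomial is
  det(x·I − A) = x^5 + 5*x^4 + 10*x^3 + 10*x^2 + 5*x + 1 = (x + 1)^5

Eigenvalues and multiplicities (the geometric multiplicity of λ is n − rank(A − λI), which equals the number of Jordan blocks for λ):
  λ = -1: algebraic multiplicity = 5, geometric multiplicity = 3

Determining the block sizes for each eigenvalue:
  λ = -1: with am = 5 and gm = 3, the partition is not yet determined (e.g. several partitions of 5 into 3 parts exist). Let N = A − (-1)·I. Computing rank(N^1) = 2, rank(N^2) = 0; the number of blocks of size ≥ j is rank(N^{j−1}) − rank(N^j), giving [3, 2]. So we have 2 block(s) of size 2, 1 block(s) of size 1 → block sizes [2, 2, 1]

Assembling the blocks gives a Jordan form
J =
  [-1,  1,  0,  0,  0]
  [ 0, -1,  0,  0,  0]
  [ 0,  0, -1,  1,  0]
  [ 0,  0,  0, -1,  0]
  [ 0,  0,  0,  0, -1]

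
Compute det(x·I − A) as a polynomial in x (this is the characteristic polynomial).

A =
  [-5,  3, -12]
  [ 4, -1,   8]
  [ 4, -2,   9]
x^3 - 3*x^2 + 3*x - 1

Expanding det(x·I − A) (e.g. by cofactor expansion or by noting that A is similar to its Jordan form J, which has the same characteristic polynomial as A) gives
  χ_A(x) = x^3 - 3*x^2 + 3*x - 1
which factors as (x - 1)^3. The eigenvalues (with algebraic multiplicities) are λ = 1 with multiplicity 3.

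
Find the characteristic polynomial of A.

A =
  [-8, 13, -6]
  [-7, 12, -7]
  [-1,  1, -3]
x^3 - x^2 - 16*x - 20

Expanding det(x·I − A) (e.g. by cofactor expansion or by noting that A is similar to its Jordan form J, which has the same characteristic polynomial as A) gives
  χ_A(x) = x^3 - x^2 - 16*x - 20
which factors as (x - 5)*(x + 2)^2. The eigenvalues (with algebraic multiplicities) are λ = -2 with multiplicity 2, λ = 5 with multiplicity 1.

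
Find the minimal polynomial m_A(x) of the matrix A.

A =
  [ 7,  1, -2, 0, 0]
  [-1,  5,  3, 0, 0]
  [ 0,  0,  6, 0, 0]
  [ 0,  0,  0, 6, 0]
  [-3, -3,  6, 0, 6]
x^3 - 18*x^2 + 108*x - 216

The characteristic polynomial is χ_A(x) = (x - 6)^5, so the eigenvalues are known. The minimal polynomial is
  m_A(x) = Π_λ (x − λ)^{k_λ}
where k_λ is the size of the *largest* Jordan block for λ (equivalently, the smallest k with (A − λI)^k v = 0 for every generalised eigenvector v of λ).

  λ = 6: largest Jordan block has size 3, contributing (x − 6)^3

So m_A(x) = (x - 6)^3 = x^3 - 18*x^2 + 108*x - 216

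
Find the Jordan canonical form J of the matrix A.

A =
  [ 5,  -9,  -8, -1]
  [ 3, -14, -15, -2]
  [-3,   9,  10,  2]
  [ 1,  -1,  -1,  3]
J_1(-5) ⊕ J_3(3)

The characteristic polynomial is
  det(x·I − A) = x^4 - 4*x^3 - 18*x^2 + 108*x - 135 = (x - 3)^3*(x + 5)

Eigenvalues and multiplicities (the geometric multiplicity of λ is n − rank(A − λI), which equals the number of Jordan blocks for λ):
  λ = -5: algebraic multiplicity = 1, geometric multiplicity = 1
  λ = 3: algebraic multiplicity = 3, geometric multiplicity = 1

Determining the block sizes for each eigenvalue:
  λ = -5: one block (gm = 1), so the single block has size am = 1 → block sizes [1]
  λ = 3: one block (gm = 1), so the single block has size am = 3 → block sizes [3]

Assembling the blocks gives a Jordan form
J =
  [-5, 0, 0, 0]
  [ 0, 3, 1, 0]
  [ 0, 0, 3, 1]
  [ 0, 0, 0, 3]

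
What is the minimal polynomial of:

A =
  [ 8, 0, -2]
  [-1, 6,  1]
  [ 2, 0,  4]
x^2 - 12*x + 36

The characteristic polynomial is χ_A(x) = (x - 6)^3, so the eigenvalues are known. The minimal polynomial is
  m_A(x) = Π_λ (x − λ)^{k_λ}
where k_λ is the size of the *largest* Jordan block for λ (equivalently, the smallest k with (A − λI)^k v = 0 for every generalised eigenvector v of λ).

  λ = 6: largest Jordan block has size 2, contributing (x − 6)^2

So m_A(x) = (x - 6)^2 = x^2 - 12*x + 36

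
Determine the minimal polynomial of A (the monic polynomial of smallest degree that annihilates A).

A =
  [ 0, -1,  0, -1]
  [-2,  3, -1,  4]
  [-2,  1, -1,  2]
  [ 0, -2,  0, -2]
x^3

The characteristic polynomial is χ_A(x) = x^4, so the eigenvalues are known. The minimal polynomial is
  m_A(x) = Π_λ (x − λ)^{k_λ}
where k_λ is the size of the *largest* Jordan block for λ (equivalently, the smallest k with (A − λI)^k v = 0 for every generalised eigenvector v of λ).

  λ = 0: largest Jordan block has size 3, contributing (x − 0)^3

So m_A(x) = x^3 = x^3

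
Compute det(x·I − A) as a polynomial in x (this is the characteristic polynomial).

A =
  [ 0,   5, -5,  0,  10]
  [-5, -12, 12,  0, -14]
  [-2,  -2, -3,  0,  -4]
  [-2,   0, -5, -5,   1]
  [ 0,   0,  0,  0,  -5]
x^5 + 25*x^4 + 250*x^3 + 1250*x^2 + 3125*x + 3125

Expanding det(x·I − A) (e.g. by cofactor expansion or by noting that A is similar to its Jordan form J, which has the same characteristic polynomial as A) gives
  χ_A(x) = x^5 + 25*x^4 + 250*x^3 + 1250*x^2 + 3125*x + 3125
which factors as (x + 5)^5. The eigenvalues (with algebraic multiplicities) are λ = -5 with multiplicity 5.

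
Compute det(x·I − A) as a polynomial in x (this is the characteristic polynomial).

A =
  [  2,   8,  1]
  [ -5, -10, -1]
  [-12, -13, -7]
x^3 + 15*x^2 + 75*x + 125

Expanding det(x·I − A) (e.g. by cofactor expansion or by noting that A is similar to its Jordan form J, which has the same characteristic polynomial as A) gives
  χ_A(x) = x^3 + 15*x^2 + 75*x + 125
which factors as (x + 5)^3. The eigenvalues (with algebraic multiplicities) are λ = -5 with multiplicity 3.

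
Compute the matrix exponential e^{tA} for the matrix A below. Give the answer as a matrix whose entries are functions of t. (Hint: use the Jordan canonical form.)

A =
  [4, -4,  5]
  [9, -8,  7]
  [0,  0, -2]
e^{tA} =
  [6*t*exp(-2*t) + exp(-2*t), -4*t*exp(-2*t), t^2*exp(-2*t) + 5*t*exp(-2*t)]
  [9*t*exp(-2*t), -6*t*exp(-2*t) + exp(-2*t), 3*t^2*exp(-2*t)/2 + 7*t*exp(-2*t)]
  [0, 0, exp(-2*t)]

Strategy: write A = P · J · P⁻¹ where J is a Jordan canonical form, so e^{tA} = P · e^{tJ} · P⁻¹, and e^{tJ} can be computed block-by-block.

A has Jordan form
J =
  [-2,  1,  0]
  [ 0, -2,  1]
  [ 0,  0, -2]
(up to reordering of blocks).

Per-block formulas:
  For a 3×3 Jordan block J_3(-2): exp(t · J_3(-2)) = e^(-2t)·(I + t·N + (t^2/2)·N^2), where N is the 3×3 nilpotent shift.

After assembling e^{tJ} and conjugating by P, we get:

e^{tA} =
  [6*t*exp(-2*t) + exp(-2*t), -4*t*exp(-2*t), t^2*exp(-2*t) + 5*t*exp(-2*t)]
  [9*t*exp(-2*t), -6*t*exp(-2*t) + exp(-2*t), 3*t^2*exp(-2*t)/2 + 7*t*exp(-2*t)]
  [0, 0, exp(-2*t)]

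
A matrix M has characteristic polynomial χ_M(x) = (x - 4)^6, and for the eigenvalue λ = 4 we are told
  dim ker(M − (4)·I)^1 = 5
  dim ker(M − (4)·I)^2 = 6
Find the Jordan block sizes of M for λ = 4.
Block sizes for λ = 4: [2, 1, 1, 1, 1]

From the dimensions of kernels of powers, the number of Jordan blocks of size at least j is d_j − d_{j−1} where d_j = dim ker(N^j) (with d_0 = 0). Computing the differences gives [5, 1].
The number of blocks of size exactly k is (#blocks of size ≥ k) − (#blocks of size ≥ k + 1), so the partition is: 4 block(s) of size 1, 1 block(s) of size 2.
In nonincreasing order the block sizes are [2, 1, 1, 1, 1].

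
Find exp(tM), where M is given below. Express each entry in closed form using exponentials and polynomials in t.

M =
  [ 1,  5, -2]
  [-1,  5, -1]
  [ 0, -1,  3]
e^{tM} =
  [-t^2*exp(3*t)/2 - 2*t*exp(3*t) + exp(3*t), t^2*exp(3*t) + 5*t*exp(3*t), -t^2*exp(3*t)/2 - 2*t*exp(3*t)]
  [-t*exp(3*t), 2*t*exp(3*t) + exp(3*t), -t*exp(3*t)]
  [t^2*exp(3*t)/2, -t^2*exp(3*t) - t*exp(3*t), t^2*exp(3*t)/2 + exp(3*t)]

Strategy: write M = P · J · P⁻¹ where J is a Jordan canonical form, so e^{tM} = P · e^{tJ} · P⁻¹, and e^{tJ} can be computed block-by-block.

M has Jordan form
J =
  [3, 1, 0]
  [0, 3, 1]
  [0, 0, 3]
(up to reordering of blocks).

Per-block formulas:
  For a 3×3 Jordan block J_3(3): exp(t · J_3(3)) = e^(3t)·(I + t·N + (t^2/2)·N^2), where N is the 3×3 nilpotent shift.

After assembling e^{tJ} and conjugating by P, we get:

e^{tM} =
  [-t^2*exp(3*t)/2 - 2*t*exp(3*t) + exp(3*t), t^2*exp(3*t) + 5*t*exp(3*t), -t^2*exp(3*t)/2 - 2*t*exp(3*t)]
  [-t*exp(3*t), 2*t*exp(3*t) + exp(3*t), -t*exp(3*t)]
  [t^2*exp(3*t)/2, -t^2*exp(3*t) - t*exp(3*t), t^2*exp(3*t)/2 + exp(3*t)]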